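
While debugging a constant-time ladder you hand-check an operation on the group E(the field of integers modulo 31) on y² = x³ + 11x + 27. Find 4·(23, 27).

Write Q = (23, 27).
Repeated addition: build up to 4Q.
2Q: tangent at (23, 27): λ = (3·23² + 11)/(2·27) ≡ 17/23. 23⁻¹ ≡ 27 (mod 31), so λ ≡ 17·27 ≡ 25.
  x = λ² - 23 - 23 = 625 - 46 ≡ 21; y = λ·(23 - 21) - 27 ≡ 23. → (21, 23)
3Q: (21, 23) + (23, 27). λ = (27 - 23)/(23 - 21) ≡ 4/2 mod 31. 2⁻¹ ≡ 16 (mod 31), so λ ≡ 2.
  x = λ² - 21 - 23 = 4 - 44 ≡ 22; y = λ·(21 - 22) - 23 ≡ 6. → (22, 6)
4Q: (22, 6) + (23, 27). λ = (27 - 6)/(23 - 22) ≡ 21/1 mod 31. 1⁻¹ ≡ 1 (mod 31), so λ ≡ 21.
  x = λ² - 22 - 23 = 441 - 45 ≡ 24; y = λ·(22 - 24) - 6 ≡ 14. → (24, 14)

(24, 14)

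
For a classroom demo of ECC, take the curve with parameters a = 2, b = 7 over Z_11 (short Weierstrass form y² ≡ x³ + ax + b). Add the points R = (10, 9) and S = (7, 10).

(10, 9) + (7, 10). λ = (10 - 9)/(7 - 10) ≡ 1/8 mod 11. 8⁻¹ ≡ 7 (mod 11), so λ ≡ 7.
  x = λ² - 10 - 7 = 49 - 17 ≡ 10; y = λ·(10 - 10) - 9 ≡ 2. → (10, 2)

(10, 2)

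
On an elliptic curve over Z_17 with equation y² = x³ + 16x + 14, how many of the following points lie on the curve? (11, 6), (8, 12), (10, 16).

(11, 6): 6² ≡ 2, rhs ≡ 8 → off.
(8, 12): 12² ≡ 8, rhs ≡ 8 → on.
(10, 16): 16² ≡ 1, rhs ≡ 1 → on.

2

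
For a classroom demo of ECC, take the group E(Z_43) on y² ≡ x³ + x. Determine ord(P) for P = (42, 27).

2P: tangent at (42, 27): λ = (3·42² + 1)/(2·27) ≡ 4/11. 11⁻¹ ≡ 4 (mod 43) since 11·4 = 44 ≡ 1, so λ ≡ 4·4 ≡ 16.
  x = λ² - 42 - 42 = 256 - 84 ≡ 0; y = λ·(42 - 0) - 27 ≡ 0. → (0, 0)
3P: (0, 0) + (42, 27). λ = (27 - 0)/(42 - 0) ≡ 27/42 mod 43. 42⁻¹ ≡ 42 (mod 43) since 42·42 = 1764 ≡ 1, so λ ≡ 16.
  x = λ² - 0 - 42 = 256 - 42 ≡ 42; y = λ·(0 - 42) - 0 ≡ 16. → (42, 16)
4P: (42, 16) + (42, 27): same x and y₁ ≡ -y₂, so the sum is the point at infinity.
4P = the point at infinity, so the order is 4.

4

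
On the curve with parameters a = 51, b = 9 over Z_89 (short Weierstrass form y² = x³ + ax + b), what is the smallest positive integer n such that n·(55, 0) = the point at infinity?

2

2P: (55, 0) + (55, 0): same x and y₁ ≡ -y₂, so the sum is the point at infinity.
2P = the point at infinity, so the order is 2.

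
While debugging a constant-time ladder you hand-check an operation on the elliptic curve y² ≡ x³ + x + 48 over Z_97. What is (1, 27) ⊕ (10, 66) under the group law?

(94, 55)

(1, 27) + (10, 66). λ = (66 - 27)/(10 - 1) ≡ 39/9 mod 97. 9⁻¹ ≡ 54 (mod 97) since 9·54 = 486 ≡ 1, so λ ≡ 69.
  x = λ² - 1 - 10 = 4761 - 11 ≡ 94; y = λ·(1 - 94) - 27 ≡ 55. → (94, 55)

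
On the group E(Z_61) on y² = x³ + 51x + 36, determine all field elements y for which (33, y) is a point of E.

18, 43

x³ + 51x + 36 = 37656 ≡ 19 (mod 61).
Square roots of 19 mod 61: 18 and 43 (since 18² = 324 ≡ 19).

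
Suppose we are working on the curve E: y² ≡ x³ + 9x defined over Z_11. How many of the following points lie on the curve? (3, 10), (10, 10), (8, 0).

(3, 10): 10² ≡ 1, rhs ≡ 10 → off.
(10, 10): 10² ≡ 1, rhs ≡ 1 → on.
(8, 0): 0² ≡ 0, rhs ≡ 1 → off.

1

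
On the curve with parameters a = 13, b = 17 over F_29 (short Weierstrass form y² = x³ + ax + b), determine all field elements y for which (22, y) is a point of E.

none

x³ + 13x + 17 = 10951 ≡ 18 (mod 29).
18 is a non-residue mod 29; no y exists.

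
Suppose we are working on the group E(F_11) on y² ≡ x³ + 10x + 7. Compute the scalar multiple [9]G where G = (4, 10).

Double-and-add on 9 = (1001)₂. Start with G = (4, 10) for the leading 1-bit.
double: tangent at (4, 10): λ = (3·4² + 10)/(2·10) ≡ 3/9. 9⁻¹ ≡ 5 (mod 11) since 9·5 = 45 ≡ 1, so λ ≡ 3·5 ≡ 4.
  x = λ² - 4 - 4 = 16 - 8 ≡ 8; y = λ·(4 - 8) - 10 ≡ 7. → (8, 7)
double: tangent at (8, 7): λ = (3·8² + 10)/(2·7) ≡ 4/3. 3⁻¹ ≡ 4 (mod 11) since 3·4 = 12 ≡ 1, so λ ≡ 4·4 ≡ 5.
  x = λ² - 8 - 8 = 25 - 16 ≡ 9; y = λ·(8 - 9) - 7 ≡ 10. → (9, 10)
double: tangent at (9, 10): λ = (3·9² + 10)/(2·10) ≡ 0/9. 9⁻¹ ≡ 5 (mod 11), so λ ≡ 0·5 ≡ 0.
  x = λ² - 9 - 9 = 0 - 18 ≡ 4; y = λ·(9 - 4) - 10 ≡ 1. → (4, 1)
add G: (4, 1) + (4, 10): same x and y₁ ≡ -y₂, so the sum is the point at infinity.

O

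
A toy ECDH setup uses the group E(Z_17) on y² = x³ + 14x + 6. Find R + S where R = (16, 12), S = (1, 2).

(16, 12) + (1, 2). λ = (2 - 12)/(1 - 16) ≡ 7/2 mod 17. 2⁻¹ ≡ 9 (mod 17) since 2·9 = 18 ≡ 1, so λ ≡ 12.
  x = λ² - 16 - 1 = 144 - 17 ≡ 8; y = λ·(16 - 8) - 12 ≡ 16. → (8, 16)

(8, 16)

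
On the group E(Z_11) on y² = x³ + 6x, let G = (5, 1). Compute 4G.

(5, 1)

Repeated addition: build up to 4G.
2G: tangent at (5, 1): λ = (3·5² + 6)/(2·1) ≡ 4/2. 2⁻¹ ≡ 6 (mod 11) since 2·6 = 12 ≡ 1, so λ ≡ 4·6 ≡ 2.
  x = λ² - 5 - 5 = 4 - 10 ≡ 5; y = λ·(5 - 5) - 1 ≡ 10. → (5, 10)
3G: (5, 10) + (5, 1): same x and y₁ ≡ -y₂, so the sum is the point at infinity.
4G: the point at infinity + (5, 1) = (5, 1) (identity).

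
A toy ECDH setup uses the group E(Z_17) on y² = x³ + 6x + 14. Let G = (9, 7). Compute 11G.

(7, 5)

Double-and-add on 11 = (1011)₂. Start with G = (9, 7) for the leading 1-bit.
double: tangent at (9, 7): λ = (3·9² + 6)/(2·7) ≡ 11/14. 14⁻¹ ≡ 11 (mod 17), so λ ≡ 11·11 ≡ 2.
  x = λ² - 9 - 9 = 4 - 18 ≡ 3; y = λ·(9 - 3) - 7 ≡ 5. → (3, 5)
double: tangent at (3, 5): λ = (3·3² + 6)/(2·5) ≡ 16/10. 10⁻¹ ≡ 12 (mod 17), so λ ≡ 16·12 ≡ 5.
  x = λ² - 3 - 3 = 25 - 6 ≡ 2; y = λ·(3 - 2) - 5 ≡ 0. → (2, 0)
add G: (2, 0) + (9, 7). λ = (7 - 0)/(9 - 2) ≡ 7/7 mod 17. 7⁻¹ ≡ 5 (mod 17) since 7·5 = 35 ≡ 1, so λ ≡ 1.
  x = λ² - 2 - 9 = 1 - 11 ≡ 7; y = λ·(2 - 7) - 0 ≡ 12. → (7, 12)
double: tangent at (7, 12): λ = (3·7² + 6)/(2·12) ≡ 0/7. 7⁻¹ ≡ 5 (mod 17) since 7·5 = 35 ≡ 1, so λ ≡ 0·5 ≡ 0.
  x = λ² - 7 - 7 = 0 - 14 ≡ 3; y = λ·(7 - 3) - 12 ≡ 5. → (3, 5)
add G: (3, 5) + (9, 7). λ = (7 - 5)/(9 - 3) ≡ 2/6 mod 17. 6⁻¹ ≡ 3 (mod 17), so λ ≡ 6.
  x = λ² - 3 - 9 = 36 - 12 ≡ 7; y = λ·(3 - 7) - 5 ≡ 5. → (7, 5)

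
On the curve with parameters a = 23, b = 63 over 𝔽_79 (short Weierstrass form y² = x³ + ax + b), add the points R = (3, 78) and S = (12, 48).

(40, 19)

(3, 78) + (12, 48). λ = (48 - 78)/(12 - 3) ≡ 49/9 mod 79. 9⁻¹ ≡ 44 (mod 79), so λ ≡ 23.
  x = λ² - 3 - 12 = 529 - 15 ≡ 40; y = λ·(3 - 40) - 78 ≡ 19. → (40, 19)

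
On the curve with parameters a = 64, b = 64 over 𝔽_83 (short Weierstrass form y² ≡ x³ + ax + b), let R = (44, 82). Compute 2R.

(43, 53)

tangent at (44, 82): λ = (3·44² + 64)/(2·82) ≡ 62/81. 81⁻¹ ≡ 41 (mod 83) since 81·41 = 3321 ≡ 1, so λ ≡ 62·41 ≡ 52.
  x = λ² - 44 - 44 = 2704 - 88 ≡ 43; y = λ·(44 - 43) - 82 ≡ 53. → (43, 53)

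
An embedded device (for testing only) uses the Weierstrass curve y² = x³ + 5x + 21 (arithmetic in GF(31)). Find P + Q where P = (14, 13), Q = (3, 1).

(28, 14)

(14, 13) + (3, 1). λ = (1 - 13)/(3 - 14) ≡ 19/20 mod 31. 20⁻¹ ≡ 14 (mod 31), so λ ≡ 18.
  x = λ² - 14 - 3 = 324 - 17 ≡ 28; y = λ·(14 - 28) - 13 ≡ 14. → (28, 14)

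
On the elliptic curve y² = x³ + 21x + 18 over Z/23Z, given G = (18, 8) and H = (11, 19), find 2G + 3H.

(8, 10)

First 2G:
Repeated addition: build up to 2G.
2G: tangent at (18, 8): λ = (3·18² + 21)/(2·8) ≡ 4/16. 16⁻¹ ≡ 13 (mod 23) since 16·13 = 208 ≡ 1, so λ ≡ 4·13 ≡ 6.
  x = λ² - 18 - 18 = 36 - 36 ≡ 0; y = λ·(18 - 0) - 8 ≡ 8. → (0, 8)
2G = (0, 8).
Next 3H:
Repeated addition: build up to 3H.
2H: tangent at (11, 19): λ = (3·11² + 21)/(2·19) ≡ 16/15. 15⁻¹ ≡ 20 (mod 23), so λ ≡ 16·20 ≡ 21.
  x = λ² - 11 - 11 = 441 - 22 ≡ 5; y = λ·(11 - 5) - 19 ≡ 15. → (5, 15)
3H: (5, 15) + (11, 19). λ = (19 - 15)/(11 - 5) ≡ 4/6 mod 23. 6⁻¹ ≡ 4 (mod 23) since 6·4 = 24 ≡ 1, so λ ≡ 16.
  x = λ² - 5 - 11 = 256 - 16 ≡ 10; y = λ·(5 - 10) - 15 ≡ 20. → (10, 20)
3H = (10, 20).
Finally 2G + 3H:
(0, 8) + (10, 20). λ = (20 - 8)/(10 - 0) ≡ 12/10 mod 23. 10⁻¹ ≡ 7 (mod 23), so λ ≡ 15.
  x = λ² - 0 - 10 = 225 - 10 ≡ 8; y = λ·(0 - 8) - 8 ≡ 10. → (8, 10)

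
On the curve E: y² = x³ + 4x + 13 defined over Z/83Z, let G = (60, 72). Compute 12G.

(72, 7)

Repeated addition: build up to 12G.
2G: tangent at (60, 72): λ = (3·60² + 4)/(2·72) ≡ 14/61. 61⁻¹ ≡ 49 (mod 83) since 61·49 = 2989 ≡ 1, so λ ≡ 14·49 ≡ 22.
  x = λ² - 60 - 60 = 484 - 120 ≡ 32; y = λ·(60 - 32) - 72 ≡ 46. → (32, 46)
3G: (32, 46) + (60, 72). λ = (72 - 46)/(60 - 32) ≡ 26/28 mod 83. 28⁻¹ ≡ 3 (mod 83), so λ ≡ 78.
  x = λ² - 32 - 60 = 6084 - 92 ≡ 16; y = λ·(32 - 16) - 46 ≡ 40. → (16, 40)
4G: (16, 40) + (60, 72). λ = (72 - 40)/(60 - 16) ≡ 32/44 mod 83. 44⁻¹ ≡ 17 (mod 83), so λ ≡ 46.
  x = λ² - 16 - 60 = 2116 - 76 ≡ 48; y = λ·(16 - 48) - 40 ≡ 65. → (48, 65)
5G: (48, 65) + (60, 72). λ = (72 - 65)/(60 - 48) ≡ 7/12 mod 83. 12⁻¹ ≡ 7 (mod 83), so λ ≡ 49.
  x = λ² - 48 - 60 = 2401 - 108 ≡ 52; y = λ·(48 - 52) - 65 ≡ 71. → (52, 71)
6G: (52, 71) + (60, 72). λ = (72 - 71)/(60 - 52) ≡ 1/8 mod 83. 8⁻¹ ≡ 52 (mod 83), so λ ≡ 52.
  x = λ² - 52 - 60 = 2704 - 112 ≡ 19; y = λ·(52 - 19) - 71 ≡ 68. → (19, 68)
7G: (19, 68) + (60, 72). λ = (72 - 68)/(60 - 19) ≡ 4/41 mod 83. 41⁻¹ ≡ 81 (mod 83) since 41·81 = 3321 ≡ 1, so λ ≡ 75.
  x = λ² - 19 - 60 = 5625 - 79 ≡ 68; y = λ·(19 - 68) - 68 ≡ 75. → (68, 75)
8G: (68, 75) + (60, 72). λ = (72 - 75)/(60 - 68) ≡ 80/75 mod 83. 75⁻¹ ≡ 31 (mod 83), so λ ≡ 73.
  x = λ² - 68 - 60 = 5329 - 128 ≡ 55; y = λ·(68 - 55) - 75 ≡ 44. → (55, 44)
9G: (55, 44) + (60, 72). λ = (72 - 44)/(60 - 55) ≡ 28/5 mod 83. 5⁻¹ ≡ 50 (mod 83), so λ ≡ 72.
  x = λ² - 55 - 60 = 5184 - 115 ≡ 6; y = λ·(55 - 6) - 44 ≡ 81. → (6, 81)
10G: (6, 81) + (60, 72). λ = (72 - 81)/(60 - 6) ≡ 74/54 mod 83. 54⁻¹ ≡ 20 (mod 83), so λ ≡ 69.
  x = λ² - 6 - 60 = 4761 - 66 ≡ 47; y = λ·(6 - 47) - 81 ≡ 78. → (47, 78)
11G: (47, 78) + (60, 72). λ = (72 - 78)/(60 - 47) ≡ 77/13 mod 83. 13⁻¹ ≡ 32 (mod 83), so λ ≡ 57.
  x = λ² - 47 - 60 = 3249 - 107 ≡ 71; y = λ·(47 - 71) - 78 ≡ 48. → (71, 48)
12G: (71, 48) + (60, 72). λ = (72 - 48)/(60 - 71) ≡ 24/72 mod 83. 72⁻¹ ≡ 15 (mod 83), so λ ≡ 28.
  x = λ² - 71 - 60 = 784 - 131 ≡ 72; y = λ·(71 - 72) - 48 ≡ 7. → (72, 7)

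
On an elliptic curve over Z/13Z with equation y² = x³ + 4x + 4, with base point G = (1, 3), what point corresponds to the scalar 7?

Repeated addition: build up to 7G.
2G: tangent at (1, 3): λ = (3·1² + 4)/(2·3) ≡ 7/6. 6⁻¹ ≡ 11 (mod 13) since 6·11 = 66 ≡ 1, so λ ≡ 7·11 ≡ 12.
  x = λ² - 1 - 1 = 144 - 2 ≡ 12; y = λ·(1 - 12) - 3 ≡ 8. → (12, 8)
3G: (12, 8) + (1, 3). λ = (3 - 8)/(1 - 12) ≡ 8/2 mod 13. 2⁻¹ ≡ 7 (mod 13), so λ ≡ 4.
  x = λ² - 12 - 1 = 16 - 13 ≡ 3; y = λ·(12 - 3) - 8 ≡ 2. → (3, 2)
4G: (3, 2) + (1, 3). λ = (3 - 2)/(1 - 3) ≡ 1/11 mod 13. 11⁻¹ ≡ 6 (mod 13), so λ ≡ 6.
  x = λ² - 3 - 1 = 36 - 4 ≡ 6; y = λ·(3 - 6) - 2 ≡ 6. → (6, 6)
5G: (6, 6) + (1, 3). λ = (3 - 6)/(1 - 6) ≡ 10/8 mod 13. 8⁻¹ ≡ 5 (mod 13), so λ ≡ 11.
  x = λ² - 6 - 1 = 121 - 7 ≡ 10; y = λ·(6 - 10) - 6 ≡ 2. → (10, 2)
6G: (10, 2) + (1, 3). λ = (3 - 2)/(1 - 10) ≡ 1/4 mod 13. 4⁻¹ ≡ 10 (mod 13) since 4·10 = 40 ≡ 1, so λ ≡ 10.
  x = λ² - 10 - 1 = 100 - 11 ≡ 11; y = λ·(10 - 11) - 2 ≡ 1. → (11, 1)
7G: (11, 1) + (1, 3). λ = (3 - 1)/(1 - 11) ≡ 2/3 mod 13. 3⁻¹ ≡ 9 (mod 13) since 3·9 = 27 ≡ 1, so λ ≡ 5.
  x = λ² - 11 - 1 = 25 - 12 ≡ 0; y = λ·(11 - 0) - 1 ≡ 2. → (0, 2)

(0, 2)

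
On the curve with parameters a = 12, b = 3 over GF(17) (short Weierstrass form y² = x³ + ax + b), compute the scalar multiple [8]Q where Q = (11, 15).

Repeated addition: build up to 8Q.
2Q: tangent at (11, 15): λ = (3·11² + 12)/(2·15) ≡ 1/13. 13⁻¹ ≡ 4 (mod 17), so λ ≡ 1·4 ≡ 4.
  x = λ² - 11 - 11 = 16 - 22 ≡ 11; y = λ·(11 - 11) - 15 ≡ 2. → (11, 2)
3Q: (11, 2) + (11, 15): same x and y₁ ≡ -y₂, so the sum is O.
4Q: O + (11, 15) = (11, 15) (identity).
5Q: tangent at (11, 15): λ = (3·11² + 12)/(2·15) ≡ 1/13. 13⁻¹ ≡ 4 (mod 17), so λ ≡ 1·4 ≡ 4.
  x = λ² - 11 - 11 = 16 - 22 ≡ 11; y = λ·(11 - 11) - 15 ≡ 2. → (11, 2)
6Q: (11, 2) + (11, 15): same x and y₁ ≡ -y₂, so the sum is O.
7Q: O + (11, 15) = (11, 15) (identity).
8Q: tangent at (11, 15): λ = (3·11² + 12)/(2·15) ≡ 1/13. 13⁻¹ ≡ 4 (mod 17) since 13·4 = 52 ≡ 1, so λ ≡ 1·4 ≡ 4.
  x = λ² - 11 - 11 = 16 - 22 ≡ 11; y = λ·(11 - 11) - 15 ≡ 2. → (11, 2)

(11, 2)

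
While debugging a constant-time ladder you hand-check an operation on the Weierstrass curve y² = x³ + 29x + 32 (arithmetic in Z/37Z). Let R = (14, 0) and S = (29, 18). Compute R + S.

(28, 35)

(14, 0) + (29, 18). λ = (18 - 0)/(29 - 14) ≡ 18/15 mod 37. 15⁻¹ ≡ 5 (mod 37), so λ ≡ 16.
  x = λ² - 14 - 29 = 256 - 43 ≡ 28; y = λ·(14 - 28) - 0 ≡ 35. → (28, 35)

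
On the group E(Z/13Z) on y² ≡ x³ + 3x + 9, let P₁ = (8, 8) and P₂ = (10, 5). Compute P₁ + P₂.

(7, 10)

(8, 8) + (10, 5). λ = (5 - 8)/(10 - 8) ≡ 10/2 mod 13. 2⁻¹ ≡ 7 (mod 13), so λ ≡ 5.
  x = λ² - 8 - 10 = 25 - 18 ≡ 7; y = λ·(8 - 7) - 8 ≡ 10. → (7, 10)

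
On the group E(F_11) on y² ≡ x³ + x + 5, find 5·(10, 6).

(2, 2)

Write G = (10, 6).
Repeated addition: build up to 5G.
2G: tangent at (10, 6): λ = (3·10² + 1)/(2·6) ≡ 4/1. 1⁻¹ ≡ 1 (mod 11), so λ ≡ 4·1 ≡ 4.
  x = λ² - 10 - 10 = 16 - 20 ≡ 7; y = λ·(10 - 7) - 6 ≡ 6. → (7, 6)
3G: (7, 6) + (10, 6). λ = (6 - 6)/(10 - 7) ≡ 0/3 mod 11. 3⁻¹ ≡ 4 (mod 11), so λ ≡ 0.
  x = λ² - 7 - 10 = 0 - 17 ≡ 5; y = λ·(7 - 5) - 6 ≡ 5. → (5, 5)
4G: (5, 5) + (10, 6). λ = (6 - 5)/(10 - 5) ≡ 1/5 mod 11. 5⁻¹ ≡ 9 (mod 11) since 5·9 = 45 ≡ 1, so λ ≡ 9.
  x = λ² - 5 - 10 = 81 - 15 ≡ 0; y = λ·(5 - 0) - 5 ≡ 7. → (0, 7)
5G: (0, 7) + (10, 6). λ = (6 - 7)/(10 - 0) ≡ 10/10 mod 11. 10⁻¹ ≡ 10 (mod 11), so λ ≡ 1.
  x = λ² - 0 - 10 = 1 - 10 ≡ 2; y = λ·(0 - 2) - 7 ≡ 2. → (2, 2)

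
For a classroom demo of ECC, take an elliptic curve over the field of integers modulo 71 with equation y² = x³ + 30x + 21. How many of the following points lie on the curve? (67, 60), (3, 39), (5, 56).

2

(67, 60): 60² ≡ 50, rhs ≡ 50 → on.
(3, 39): 39² ≡ 30, rhs ≡ 67 → off.
(5, 56): 56² ≡ 12, rhs ≡ 12 → on.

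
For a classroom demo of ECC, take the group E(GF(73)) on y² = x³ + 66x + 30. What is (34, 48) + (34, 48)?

(55, 23)

tangent at (34, 48): λ = (3·34² + 66)/(2·48) ≡ 30/23. 23⁻¹ ≡ 54 (mod 73), so λ ≡ 30·54 ≡ 14.
  x = λ² - 34 - 34 = 196 - 68 ≡ 55; y = λ·(34 - 55) - 48 ≡ 23. → (55, 23)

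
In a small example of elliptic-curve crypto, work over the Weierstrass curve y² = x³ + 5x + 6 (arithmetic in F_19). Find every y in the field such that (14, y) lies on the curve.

none

x³ + 5x + 6 = 2820 ≡ 8 (mod 19).
8 is a non-residue mod 19; no y exists.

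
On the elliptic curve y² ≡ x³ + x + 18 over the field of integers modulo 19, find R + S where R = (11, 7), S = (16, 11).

(1, 1)

(11, 7) + (16, 11). λ = (11 - 7)/(16 - 11) ≡ 4/5 mod 19. 5⁻¹ ≡ 4 (mod 19), so λ ≡ 16.
  x = λ² - 11 - 16 = 256 - 27 ≡ 1; y = λ·(11 - 1) - 7 ≡ 1. → (1, 1)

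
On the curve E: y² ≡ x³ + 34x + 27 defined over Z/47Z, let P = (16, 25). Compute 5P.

(16, 22)

Repeated addition: build up to 5P.
2P: tangent at (16, 25): λ = (3·16² + 34)/(2·25) ≡ 3/3. 3⁻¹ ≡ 16 (mod 47), so λ ≡ 3·16 ≡ 1.
  x = λ² - 16 - 16 = 1 - 32 ≡ 16; y = λ·(16 - 16) - 25 ≡ 22. → (16, 22)
3P: (16, 22) + (16, 25): same x and y₁ ≡ -y₂, so the sum is O.
4P: O + (16, 25) = (16, 25) (identity).
5P: tangent at (16, 25): λ = (3·16² + 34)/(2·25) ≡ 3/3. 3⁻¹ ≡ 16 (mod 47) since 3·16 = 48 ≡ 1, so λ ≡ 3·16 ≡ 1.
  x = λ² - 16 - 16 = 1 - 32 ≡ 16; y = λ·(16 - 16) - 25 ≡ 22. → (16, 22)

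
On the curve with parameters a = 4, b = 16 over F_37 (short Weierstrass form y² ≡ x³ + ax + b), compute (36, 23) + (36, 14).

The two points share x = 36 and their y-coordinates satisfy 23 + 14 ≡ 0 (mod 37), so they are inverses. Their sum is 𝒪.

O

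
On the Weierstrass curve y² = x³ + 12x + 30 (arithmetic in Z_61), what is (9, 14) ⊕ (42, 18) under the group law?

(9, 14) + (42, 18). λ = (18 - 14)/(42 - 9) ≡ 4/33 mod 61. 33⁻¹ ≡ 37 (mod 61) since 33·37 = 1221 ≡ 1, so λ ≡ 26.
  x = λ² - 9 - 42 = 676 - 51 ≡ 15; y = λ·(9 - 15) - 14 ≡ 13. → (15, 13)

(15, 13)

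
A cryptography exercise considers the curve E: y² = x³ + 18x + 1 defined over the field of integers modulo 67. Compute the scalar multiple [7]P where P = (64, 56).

(11, 49)

Repeated addition: build up to 7P.
2P: tangent at (64, 56): λ = (3·64² + 18)/(2·56) ≡ 45/45. 45⁻¹ ≡ 3 (mod 67) since 45·3 = 135 ≡ 1, so λ ≡ 45·3 ≡ 1.
  x = λ² - 64 - 64 = 1 - 128 ≡ 7; y = λ·(64 - 7) - 56 ≡ 1. → (7, 1)
3P: (7, 1) + (64, 56). λ = (56 - 1)/(64 - 7) ≡ 55/57 mod 67. 57⁻¹ ≡ 20 (mod 67), so λ ≡ 28.
  x = λ² - 7 - 64 = 784 - 71 ≡ 43; y = λ·(7 - 43) - 1 ≡ 63. → (43, 63)
4P: (43, 63) + (64, 56). λ = (56 - 63)/(64 - 43) ≡ 60/21 mod 67. 21⁻¹ ≡ 16 (mod 67) since 21·16 = 336 ≡ 1, so λ ≡ 22.
  x = λ² - 43 - 64 = 484 - 107 ≡ 42; y = λ·(43 - 42) - 63 ≡ 26. → (42, 26)
5P: (42, 26) + (64, 56). λ = (56 - 26)/(64 - 42) ≡ 30/22 mod 67. 22⁻¹ ≡ 64 (mod 67) since 22·64 = 1408 ≡ 1, so λ ≡ 44.
  x = λ² - 42 - 64 = 1936 - 106 ≡ 21; y = λ·(42 - 21) - 26 ≡ 27. → (21, 27)
6P: (21, 27) + (64, 56). λ = (56 - 27)/(64 - 21) ≡ 29/43 mod 67. 43⁻¹ ≡ 53 (mod 67) since 43·53 = 2279 ≡ 1, so λ ≡ 63.
  x = λ² - 21 - 64 = 3969 - 85 ≡ 65; y = λ·(21 - 65) - 27 ≡ 15. → (65, 15)
7P: (65, 15) + (64, 56). λ = (56 - 15)/(64 - 65) ≡ 41/66 mod 67. 66⁻¹ ≡ 66 (mod 67), so λ ≡ 26.
  x = λ² - 65 - 64 = 676 - 129 ≡ 11; y = λ·(65 - 11) - 15 ≡ 49. → (11, 49)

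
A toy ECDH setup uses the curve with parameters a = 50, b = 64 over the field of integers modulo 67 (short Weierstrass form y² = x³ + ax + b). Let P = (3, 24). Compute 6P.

Repeated addition: build up to 6P.
2P: tangent at (3, 24): λ = (3·3² + 50)/(2·24) ≡ 10/48. 48⁻¹ ≡ 7 (mod 67), so λ ≡ 10·7 ≡ 3.
  x = λ² - 3 - 3 = 9 - 6 ≡ 3; y = λ·(3 - 3) - 24 ≡ 43. → (3, 43)
3P: (3, 43) + (3, 24): same x and y₁ ≡ -y₂, so the sum is 𝒪.
4P: 𝒪 + (3, 24) = (3, 24) (identity).
5P: tangent at (3, 24): λ = (3·3² + 50)/(2·24) ≡ 10/48. 48⁻¹ ≡ 7 (mod 67) since 48·7 = 336 ≡ 1, so λ ≡ 10·7 ≡ 3.
  x = λ² - 3 - 3 = 9 - 6 ≡ 3; y = λ·(3 - 3) - 24 ≡ 43. → (3, 43)
6P: (3, 43) + (3, 24): same x and y₁ ≡ -y₂, so the sum is 𝒪.

O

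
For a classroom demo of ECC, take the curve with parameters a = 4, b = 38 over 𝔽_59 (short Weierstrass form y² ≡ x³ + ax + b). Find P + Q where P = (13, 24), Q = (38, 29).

(34, 19)

(13, 24) + (38, 29). λ = (29 - 24)/(38 - 13) ≡ 5/25 mod 59. 25⁻¹ ≡ 26 (mod 59) since 25·26 = 650 ≡ 1, so λ ≡ 12.
  x = λ² - 13 - 38 = 144 - 51 ≡ 34; y = λ·(13 - 34) - 24 ≡ 19. → (34, 19)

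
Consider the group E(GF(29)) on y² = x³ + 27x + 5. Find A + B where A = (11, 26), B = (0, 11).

(11, 26) + (0, 11). λ = (11 - 26)/(0 - 11) ≡ 14/18 mod 29. 18⁻¹ ≡ 21 (mod 29), so λ ≡ 4.
  x = λ² - 11 - 0 = 16 - 11 ≡ 5; y = λ·(11 - 5) - 26 ≡ 27. → (5, 27)

(5, 27)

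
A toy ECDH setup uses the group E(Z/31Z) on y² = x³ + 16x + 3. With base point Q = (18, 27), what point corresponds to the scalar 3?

Repeated addition: build up to 3Q.
2Q: tangent at (18, 27): λ = (3·18² + 16)/(2·27) ≡ 27/23. 23⁻¹ ≡ 27 (mod 31) since 23·27 = 621 ≡ 1, so λ ≡ 27·27 ≡ 16.
  x = λ² - 18 - 18 = 256 - 36 ≡ 3; y = λ·(18 - 3) - 27 ≡ 27. → (3, 27)
3Q: (3, 27) + (18, 27). λ = (27 - 27)/(18 - 3) ≡ 0/15 mod 31. 15⁻¹ ≡ 29 (mod 31) since 15·29 = 435 ≡ 1, so λ ≡ 0.
  x = λ² - 3 - 18 = 0 - 21 ≡ 10; y = λ·(3 - 10) - 27 ≡ 4. → (10, 4)

(10, 4)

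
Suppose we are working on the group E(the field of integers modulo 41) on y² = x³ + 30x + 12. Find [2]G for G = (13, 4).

tangent at (13, 4): λ = (3·13² + 30)/(2·4) ≡ 4/8. 8⁻¹ ≡ 36 (mod 41) since 8·36 = 288 ≡ 1, so λ ≡ 4·36 ≡ 21.
  x = λ² - 13 - 13 = 441 - 26 ≡ 5; y = λ·(13 - 5) - 4 ≡ 0. → (5, 0)

(5, 0)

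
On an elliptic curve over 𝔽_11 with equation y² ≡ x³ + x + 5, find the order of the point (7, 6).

2P: tangent at (7, 6): λ = (3·7² + 1)/(2·6) ≡ 5/1. 1⁻¹ ≡ 1 (mod 11), so λ ≡ 5·1 ≡ 5.
  x = λ² - 7 - 7 = 25 - 14 ≡ 0; y = λ·(7 - 0) - 6 ≡ 7. → (0, 7)
3P: (0, 7) + (7, 6). λ = (6 - 7)/(7 - 0) ≡ 10/7 mod 11. 7⁻¹ ≡ 8 (mod 11), so λ ≡ 3.
  x = λ² - 0 - 7 = 9 - 7 ≡ 2; y = λ·(0 - 2) - 7 ≡ 9. → (2, 9)
4P: (2, 9) + (7, 6). λ = (6 - 9)/(7 - 2) ≡ 8/5 mod 11. 5⁻¹ ≡ 9 (mod 11) since 5·9 = 45 ≡ 1, so λ ≡ 6.
  x = λ² - 2 - 7 = 36 - 9 ≡ 5; y = λ·(2 - 5) - 9 ≡ 6. → (5, 6)
5P: (5, 6) + (7, 6). λ = (6 - 6)/(7 - 5) ≡ 0/2 mod 11. 2⁻¹ ≡ 6 (mod 11) since 2·6 = 12 ≡ 1, so λ ≡ 0.
  x = λ² - 5 - 7 = 0 - 12 ≡ 10; y = λ·(5 - 10) - 6 ≡ 5. → (10, 5)
6P: (10, 5) + (7, 6). λ = (6 - 5)/(7 - 10) ≡ 1/8 mod 11. 8⁻¹ ≡ 7 (mod 11), so λ ≡ 7.
  x = λ² - 10 - 7 = 49 - 17 ≡ 10; y = λ·(10 - 10) - 5 ≡ 6. → (10, 6)
7P: (10, 6) + (7, 6). λ = (6 - 6)/(7 - 10) ≡ 0/8 mod 11. 8⁻¹ ≡ 7 (mod 11) since 8·7 = 56 ≡ 1, so λ ≡ 0.
  x = λ² - 10 - 7 = 0 - 17 ≡ 5; y = λ·(10 - 5) - 6 ≡ 5. → (5, 5)
8P: (5, 5) + (7, 6). λ = (6 - 5)/(7 - 5) ≡ 1/2 mod 11. 2⁻¹ ≡ 6 (mod 11), so λ ≡ 6.
  x = λ² - 5 - 7 = 36 - 12 ≡ 2; y = λ·(5 - 2) - 5 ≡ 2. → (2, 2)
9P: (2, 2) + (7, 6). λ = (6 - 2)/(7 - 2) ≡ 4/5 mod 11. 5⁻¹ ≡ 9 (mod 11), so λ ≡ 3.
  x = λ² - 2 - 7 = 9 - 9 ≡ 0; y = λ·(2 - 0) - 2 ≡ 4. → (0, 4)
10P: (0, 4) + (7, 6). λ = (6 - 4)/(7 - 0) ≡ 2/7 mod 11. 7⁻¹ ≡ 8 (mod 11), so λ ≡ 5.
  x = λ² - 0 - 7 = 25 - 7 ≡ 7; y = λ·(0 - 7) - 4 ≡ 5. → (7, 5)
11P: (7, 5) + (7, 6): same x and y₁ ≡ -y₂, so the sum is ∞.
11P = ∞, so the order is 11.

11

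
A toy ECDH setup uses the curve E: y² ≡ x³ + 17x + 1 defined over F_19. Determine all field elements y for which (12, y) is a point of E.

none

x³ + 17x + 1 = 1933 ≡ 14 (mod 19).
14 is a non-residue mod 19; no y exists.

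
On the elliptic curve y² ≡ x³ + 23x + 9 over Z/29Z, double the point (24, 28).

tangent at (24, 28): λ = (3·24² + 23)/(2·28) ≡ 11/27. 27⁻¹ ≡ 14 (mod 29), so λ ≡ 11·14 ≡ 9.
  x = λ² - 24 - 24 = 81 - 48 ≡ 4; y = λ·(24 - 4) - 28 ≡ 7. → (4, 7)

(4, 7)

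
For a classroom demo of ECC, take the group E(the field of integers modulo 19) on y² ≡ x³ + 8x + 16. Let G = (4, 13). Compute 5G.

Double-and-add on 5 = (101)₂. Start with G = (4, 13) for the leading 1-bit.
double: tangent at (4, 13): λ = (3·4² + 8)/(2·13) ≡ 18/7. 7⁻¹ ≡ 11 (mod 19), so λ ≡ 18·11 ≡ 8.
  x = λ² - 4 - 4 = 64 - 8 ≡ 18; y = λ·(4 - 18) - 13 ≡ 8. → (18, 8)
double: tangent at (18, 8): λ = (3·18² + 8)/(2·8) ≡ 11/16. 16⁻¹ ≡ 6 (mod 19), so λ ≡ 11·6 ≡ 9.
  x = λ² - 18 - 18 = 81 - 36 ≡ 7; y = λ·(18 - 7) - 8 ≡ 15. → (7, 15)
add G: (7, 15) + (4, 13). λ = (13 - 15)/(4 - 7) ≡ 17/16 mod 19. 16⁻¹ ≡ 6 (mod 19), so λ ≡ 7.
  x = λ² - 7 - 4 = 49 - 11 ≡ 0; y = λ·(7 - 0) - 15 ≡ 15. → (0, 15)

(0, 15)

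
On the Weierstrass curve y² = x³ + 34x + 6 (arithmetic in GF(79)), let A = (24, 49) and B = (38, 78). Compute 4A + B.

First 4A:
Double-and-add on 4 = (100)₂. Start with A = (24, 49) for the leading 1-bit.
double: tangent at (24, 49): λ = (3·24² + 34)/(2·49) ≡ 24/19. 19⁻¹ ≡ 25 (mod 79) since 19·25 = 475 ≡ 1, so λ ≡ 24·25 ≡ 47.
  x = λ² - 24 - 24 = 2209 - 48 ≡ 28; y = λ·(24 - 28) - 49 ≡ 0. → (28, 0)
double: (28, 0) + (28, 0): same x and y₁ ≡ -y₂, so the sum is ∞.
4A = ∞.
Finally 4A + B:
∞ + (38, 78) = (38, 78) (identity).

(38, 78)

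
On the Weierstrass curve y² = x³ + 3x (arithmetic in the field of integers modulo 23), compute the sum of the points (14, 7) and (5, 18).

(16, 21)

(14, 7) + (5, 18). λ = (18 - 7)/(5 - 14) ≡ 11/14 mod 23. 14⁻¹ ≡ 5 (mod 23) since 14·5 = 70 ≡ 1, so λ ≡ 9.
  x = λ² - 14 - 5 = 81 - 19 ≡ 16; y = λ·(14 - 16) - 7 ≡ 21. → (16, 21)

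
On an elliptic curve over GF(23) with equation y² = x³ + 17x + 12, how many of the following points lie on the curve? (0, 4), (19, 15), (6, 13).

2

(0, 4): 4² ≡ 16, rhs ≡ 12 → off.
(19, 15): 15² ≡ 18, rhs ≡ 18 → on.
(6, 13): 13² ≡ 8, rhs ≡ 8 → on.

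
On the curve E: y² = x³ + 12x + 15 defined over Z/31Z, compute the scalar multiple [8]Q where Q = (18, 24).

(3, 27)

Double-and-add on 8 = (1000)₂. Start with Q = (18, 24) for the leading 1-bit.
double: tangent at (18, 24): λ = (3·18² + 12)/(2·24) ≡ 23/17. 17⁻¹ ≡ 11 (mod 31) since 17·11 = 187 ≡ 1, so λ ≡ 23·11 ≡ 5.
  x = λ² - 18 - 18 = 25 - 36 ≡ 20; y = λ·(18 - 20) - 24 ≡ 28. → (20, 28)
double: tangent at (20, 28): λ = (3·20² + 12)/(2·28) ≡ 3/25. 25⁻¹ ≡ 5 (mod 31) since 25·5 = 125 ≡ 1, so λ ≡ 3·5 ≡ 15.
  x = λ² - 20 - 20 = 225 - 40 ≡ 30; y = λ·(20 - 30) - 28 ≡ 8. → (30, 8)
double: tangent at (30, 8): λ = (3·30² + 12)/(2·8) ≡ 15/16. 16⁻¹ ≡ 2 (mod 31), so λ ≡ 15·2 ≡ 30.
  x = λ² - 30 - 30 = 900 - 60 ≡ 3; y = λ·(30 - 3) - 8 ≡ 27. → (3, 27)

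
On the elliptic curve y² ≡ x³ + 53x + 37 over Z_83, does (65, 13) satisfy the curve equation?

no

y² = 13² ≡ 3; x³ + 53x + 37 = 278107 ≡ 57 (mod 83). 3 ≠ 57.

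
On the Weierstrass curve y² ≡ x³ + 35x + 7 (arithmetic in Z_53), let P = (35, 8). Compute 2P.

tangent at (35, 8): λ = (3·35² + 35)/(2·8) ≡ 0/16. 16⁻¹ ≡ 10 (mod 53), so λ ≡ 0·10 ≡ 0.
  x = λ² - 35 - 35 = 0 - 70 ≡ 36; y = λ·(35 - 36) - 8 ≡ 45. → (36, 45)

(36, 45)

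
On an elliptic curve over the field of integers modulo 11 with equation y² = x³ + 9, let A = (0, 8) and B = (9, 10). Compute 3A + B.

(9, 10)

First 3A:
Repeated addition: build up to 3A.
2A: tangent at (0, 8): λ = (3·0² + 0)/(2·8) ≡ 0/5. 5⁻¹ ≡ 9 (mod 11), so λ ≡ 0·9 ≡ 0.
  x = λ² - 0 - 0 = 0 - 0 ≡ 0; y = λ·(0 - 0) - 8 ≡ 3. → (0, 3)
3A: (0, 3) + (0, 8): same x and y₁ ≡ -y₂, so the sum is the point at infinity.
3A = the point at infinity.
Finally 3A + B:
the point at infinity + (9, 10) = (9, 10) (identity).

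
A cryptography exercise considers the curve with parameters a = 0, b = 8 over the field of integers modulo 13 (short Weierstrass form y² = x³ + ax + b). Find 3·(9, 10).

Write G = (9, 10).
Repeated addition: build up to 3G.
2G: tangent at (9, 10): λ = (3·9² + 0)/(2·10) ≡ 9/7. 7⁻¹ ≡ 2 (mod 13) since 7·2 = 14 ≡ 1, so λ ≡ 9·2 ≡ 5.
  x = λ² - 9 - 9 = 25 - 18 ≡ 7; y = λ·(9 - 7) - 10 ≡ 0. → (7, 0)
3G: (7, 0) + (9, 10). λ = (10 - 0)/(9 - 7) ≡ 10/2 mod 13. 2⁻¹ ≡ 7 (mod 13), so λ ≡ 5.
  x = λ² - 7 - 9 = 25 - 16 ≡ 9; y = λ·(7 - 9) - 0 ≡ 3. → (9, 3)

(9, 3)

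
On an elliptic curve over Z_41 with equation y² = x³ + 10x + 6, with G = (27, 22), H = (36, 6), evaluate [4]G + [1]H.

First 4G:
Repeated addition: build up to 4G.
2G: tangent at (27, 22): λ = (3·27² + 10)/(2·22) ≡ 24/3. 3⁻¹ ≡ 14 (mod 41), so λ ≡ 24·14 ≡ 8.
  x = λ² - 27 - 27 = 64 - 54 ≡ 10; y = λ·(27 - 10) - 22 ≡ 32. → (10, 32)
3G: (10, 32) + (27, 22). λ = (22 - 32)/(27 - 10) ≡ 31/17 mod 41. 17⁻¹ ≡ 29 (mod 41), so λ ≡ 38.
  x = λ² - 10 - 27 = 1444 - 37 ≡ 13; y = λ·(10 - 13) - 32 ≡ 18. → (13, 18)
4G: (13, 18) + (27, 22). λ = (22 - 18)/(27 - 13) ≡ 4/14 mod 41. 14⁻¹ ≡ 3 (mod 41), so λ ≡ 12.
  x = λ² - 13 - 27 = 144 - 40 ≡ 22; y = λ·(13 - 22) - 18 ≡ 38. → (22, 38)
4G = (22, 38).
Finally 4G + H:
(22, 38) + (36, 6). λ = (6 - 38)/(36 - 22) ≡ 9/14 mod 41. 14⁻¹ ≡ 3 (mod 41) since 14·3 = 42 ≡ 1, so λ ≡ 27.
  x = λ² - 22 - 36 = 729 - 58 ≡ 15; y = λ·(22 - 15) - 38 ≡ 28. → (15, 28)

(15, 28)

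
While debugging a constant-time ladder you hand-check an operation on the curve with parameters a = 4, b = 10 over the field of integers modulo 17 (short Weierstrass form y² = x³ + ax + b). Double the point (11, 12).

tangent at (11, 12): λ = (3·11² + 4)/(2·12) ≡ 10/7. 7⁻¹ ≡ 5 (mod 17), so λ ≡ 10·5 ≡ 16.
  x = λ² - 11 - 11 = 256 - 22 ≡ 13; y = λ·(11 - 13) - 12 ≡ 7. → (13, 7)

(13, 7)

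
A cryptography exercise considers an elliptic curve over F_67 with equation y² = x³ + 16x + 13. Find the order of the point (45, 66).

2P: tangent at (45, 66): λ = (3·45² + 16)/(2·66) ≡ 61/65. 65⁻¹ ≡ 33 (mod 67) since 65·33 = 2145 ≡ 1, so λ ≡ 61·33 ≡ 3.
  x = λ² - 45 - 45 = 9 - 90 ≡ 53; y = λ·(45 - 53) - 66 ≡ 44. → (53, 44)
3P: (53, 44) + (45, 66). λ = (66 - 44)/(45 - 53) ≡ 22/59 mod 67. 59⁻¹ ≡ 25 (mod 67) since 59·25 = 1475 ≡ 1, so λ ≡ 14.
  x = λ² - 53 - 45 = 196 - 98 ≡ 31; y = λ·(53 - 31) - 44 ≡ 63. → (31, 63)
4P: (31, 63) + (45, 66). λ = (66 - 63)/(45 - 31) ≡ 3/14 mod 67. 14⁻¹ ≡ 24 (mod 67) since 14·24 = 336 ≡ 1, so λ ≡ 5.
  x = λ² - 31 - 45 = 25 - 76 ≡ 16; y = λ·(31 - 16) - 63 ≡ 12. → (16, 12)
5P: (16, 12) + (45, 66). λ = (66 - 12)/(45 - 16) ≡ 54/29 mod 67. 29⁻¹ ≡ 37 (mod 67) since 29·37 = 1073 ≡ 1, so λ ≡ 55.
  x = λ² - 16 - 45 = 3025 - 61 ≡ 16; y = λ·(16 - 16) - 12 ≡ 55. → (16, 55)
6P: (16, 55) + (45, 66). λ = (66 - 55)/(45 - 16) ≡ 11/29 mod 67. 29⁻¹ ≡ 37 (mod 67), so λ ≡ 5.
  x = λ² - 16 - 45 = 25 - 61 ≡ 31; y = λ·(16 - 31) - 55 ≡ 4. → (31, 4)
7P: (31, 4) + (45, 66). λ = (66 - 4)/(45 - 31) ≡ 62/14 mod 67. 14⁻¹ ≡ 24 (mod 67), so λ ≡ 14.
  x = λ² - 31 - 45 = 196 - 76 ≡ 53; y = λ·(31 - 53) - 4 ≡ 23. → (53, 23)
8P: (53, 23) + (45, 66). λ = (66 - 23)/(45 - 53) ≡ 43/59 mod 67. 59⁻¹ ≡ 25 (mod 67) since 59·25 = 1475 ≡ 1, so λ ≡ 3.
  x = λ² - 53 - 45 = 9 - 98 ≡ 45; y = λ·(53 - 45) - 23 ≡ 1. → (45, 1)
9P: (45, 1) + (45, 66): same x and y₁ ≡ -y₂, so the sum is O.
9P = O, so the order is 9.

9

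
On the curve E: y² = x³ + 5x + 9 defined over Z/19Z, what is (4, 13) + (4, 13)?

(9, 17)

tangent at (4, 13): λ = (3·4² + 5)/(2·13) ≡ 15/7. 7⁻¹ ≡ 11 (mod 19), so λ ≡ 15·11 ≡ 13.
  x = λ² - 4 - 4 = 169 - 8 ≡ 9; y = λ·(4 - 9) - 13 ≡ 17. → (9, 17)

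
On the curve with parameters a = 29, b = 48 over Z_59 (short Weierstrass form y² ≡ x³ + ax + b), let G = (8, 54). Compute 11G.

Double-and-add on 11 = (1011)₂. Start with G = (8, 54) for the leading 1-bit.
double: tangent at (8, 54): λ = (3·8² + 29)/(2·54) ≡ 44/49. 49⁻¹ ≡ 53 (mod 59) since 49·53 = 2597 ≡ 1, so λ ≡ 44·53 ≡ 31.
  x = λ² - 8 - 8 = 961 - 16 ≡ 1; y = λ·(8 - 1) - 54 ≡ 45. → (1, 45)
double: tangent at (1, 45): λ = (3·1² + 29)/(2·45) ≡ 32/31. 31⁻¹ ≡ 40 (mod 59) since 31·40 = 1240 ≡ 1, so λ ≡ 32·40 ≡ 41.
  x = λ² - 1 - 1 = 1681 - 2 ≡ 27; y = λ·(1 - 27) - 45 ≡ 10. → (27, 10)
add G: (27, 10) + (8, 54). λ = (54 - 10)/(8 - 27) ≡ 44/40 mod 59. 40⁻¹ ≡ 31 (mod 59), so λ ≡ 7.
  x = λ² - 27 - 8 = 49 - 35 ≡ 14; y = λ·(27 - 14) - 10 ≡ 22. → (14, 22)
double: tangent at (14, 22): λ = (3·14² + 29)/(2·22) ≡ 27/44. 44⁻¹ ≡ 55 (mod 59) since 44·55 = 2420 ≡ 1, so λ ≡ 27·55 ≡ 10.
  x = λ² - 14 - 14 = 100 - 28 ≡ 13; y = λ·(14 - 13) - 22 ≡ 47. → (13, 47)
add G: (13, 47) + (8, 54). λ = (54 - 47)/(8 - 13) ≡ 7/54 mod 59. 54⁻¹ ≡ 47 (mod 59), so λ ≡ 34.
  x = λ² - 13 - 8 = 1156 - 21 ≡ 14; y = λ·(13 - 14) - 47 ≡ 37. → (14, 37)

(14, 37)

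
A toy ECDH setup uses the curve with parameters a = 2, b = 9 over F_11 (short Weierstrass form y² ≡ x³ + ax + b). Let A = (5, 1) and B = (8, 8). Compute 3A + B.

O

First 3A:
Repeated addition: build up to 3A.
2A: tangent at (5, 1): λ = (3·5² + 2)/(2·1) ≡ 0/2. 2⁻¹ ≡ 6 (mod 11), so λ ≡ 0·6 ≡ 0.
  x = λ² - 5 - 5 = 0 - 10 ≡ 1; y = λ·(5 - 1) - 1 ≡ 10. → (1, 10)
3A: (1, 10) + (5, 1). λ = (1 - 10)/(5 - 1) ≡ 2/4 mod 11. 4⁻¹ ≡ 3 (mod 11), so λ ≡ 6.
  x = λ² - 1 - 5 = 36 - 6 ≡ 8; y = λ·(1 - 8) - 10 ≡ 3. → (8, 3)
3A = (8, 3).
Finally 3A + B:
(8, 3) + (8, 8): same x and y₁ ≡ -y₂, so the sum is ∞.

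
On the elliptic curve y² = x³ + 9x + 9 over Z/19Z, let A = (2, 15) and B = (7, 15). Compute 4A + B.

(10, 4)

First 4A:
Repeated addition: build up to 4A.
2A: tangent at (2, 15): λ = (3·2² + 9)/(2·15) ≡ 2/11. 11⁻¹ ≡ 7 (mod 19) since 11·7 = 77 ≡ 1, so λ ≡ 2·7 ≡ 14.
  x = λ² - 2 - 2 = 196 - 4 ≡ 2; y = λ·(2 - 2) - 15 ≡ 4. → (2, 4)
3A: (2, 4) + (2, 15): same x and y₁ ≡ -y₂, so the sum is ∞.
4A: ∞ + (2, 15) = (2, 15) (identity).
4A = (2, 15).
Finally 4A + B:
(2, 15) + (7, 15). λ = (15 - 15)/(7 - 2) ≡ 0/5 mod 19. 5⁻¹ ≡ 4 (mod 19) since 5·4 = 20 ≡ 1, so λ ≡ 0.
  x = λ² - 2 - 7 = 0 - 9 ≡ 10; y = λ·(2 - 10) - 15 ≡ 4. → (10, 4)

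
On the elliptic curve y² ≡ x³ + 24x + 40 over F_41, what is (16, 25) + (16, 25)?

tangent at (16, 25): λ = (3·16² + 24)/(2·25) ≡ 13/9. 9⁻¹ ≡ 32 (mod 41), so λ ≡ 13·32 ≡ 6.
  x = λ² - 16 - 16 = 36 - 32 ≡ 4; y = λ·(16 - 4) - 25 ≡ 6. → (4, 6)

(4, 6)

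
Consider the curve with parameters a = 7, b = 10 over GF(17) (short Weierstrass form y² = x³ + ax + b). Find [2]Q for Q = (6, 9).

(4, 0)

tangent at (6, 9): λ = (3·6² + 7)/(2·9) ≡ 13/1. 1⁻¹ ≡ 1 (mod 17), so λ ≡ 13·1 ≡ 13.
  x = λ² - 6 - 6 = 169 - 12 ≡ 4; y = λ·(6 - 4) - 9 ≡ 0. → (4, 0)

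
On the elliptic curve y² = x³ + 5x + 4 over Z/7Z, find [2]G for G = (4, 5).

tangent at (4, 5): λ = (3·4² + 5)/(2·5) ≡ 4/3. 3⁻¹ ≡ 5 (mod 7), so λ ≡ 4·5 ≡ 6.
  x = λ² - 4 - 4 = 36 - 8 ≡ 0; y = λ·(4 - 0) - 5 ≡ 5. → (0, 5)

(0, 5)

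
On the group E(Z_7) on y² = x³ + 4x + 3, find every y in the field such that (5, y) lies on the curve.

1, 6

x³ + 4x + 3 = 148 ≡ 1 (mod 7).
Square roots of 1 mod 7: 1 and 6 (since 1² = 1 ≡ 1).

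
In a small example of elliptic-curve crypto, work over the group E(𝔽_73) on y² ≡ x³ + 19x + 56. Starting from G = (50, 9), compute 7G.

Repeated addition: build up to 7G.
2G: tangent at (50, 9): λ = (3·50² + 19)/(2·9) ≡ 0/18. 18⁻¹ ≡ 69 (mod 73), so λ ≡ 0·69 ≡ 0.
  x = λ² - 50 - 50 = 0 - 100 ≡ 46; y = λ·(50 - 46) - 9 ≡ 64. → (46, 64)
3G: (46, 64) + (50, 9). λ = (9 - 64)/(50 - 46) ≡ 18/4 mod 73. 4⁻¹ ≡ 55 (mod 73), so λ ≡ 41.
  x = λ² - 46 - 50 = 1681 - 96 ≡ 52; y = λ·(46 - 52) - 64 ≡ 55. → (52, 55)
4G: (52, 55) + (50, 9). λ = (9 - 55)/(50 - 52) ≡ 27/71 mod 73. 71⁻¹ ≡ 36 (mod 73) since 71·36 = 2556 ≡ 1, so λ ≡ 23.
  x = λ² - 52 - 50 = 529 - 102 ≡ 62; y = λ·(52 - 62) - 55 ≡ 7. → (62, 7)
5G: (62, 7) + (50, 9). λ = (9 - 7)/(50 - 62) ≡ 2/61 mod 73. 61⁻¹ ≡ 6 (mod 73), so λ ≡ 12.
  x = λ² - 62 - 50 = 144 - 112 ≡ 32; y = λ·(62 - 32) - 7 ≡ 61. → (32, 61)
6G: (32, 61) + (50, 9). λ = (9 - 61)/(50 - 32) ≡ 21/18 mod 73. 18⁻¹ ≡ 69 (mod 73), so λ ≡ 62.
  x = λ² - 32 - 50 = 3844 - 82 ≡ 39; y = λ·(32 - 39) - 61 ≡ 16. → (39, 16)
7G: (39, 16) + (50, 9). λ = (9 - 16)/(50 - 39) ≡ 66/11 mod 73. 11⁻¹ ≡ 20 (mod 73), so λ ≡ 6.
  x = λ² - 39 - 50 = 36 - 89 ≡ 20; y = λ·(39 - 20) - 16 ≡ 25. → (20, 25)

(20, 25)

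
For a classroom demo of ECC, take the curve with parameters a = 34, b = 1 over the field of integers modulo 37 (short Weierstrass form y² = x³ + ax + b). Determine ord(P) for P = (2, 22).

2P: tangent at (2, 22): λ = (3·2² + 34)/(2·22) ≡ 9/7. 7⁻¹ ≡ 16 (mod 37), so λ ≡ 9·16 ≡ 33.
  x = λ² - 2 - 2 = 1089 - 4 ≡ 12; y = λ·(2 - 12) - 22 ≡ 18. → (12, 18)
3P: (12, 18) + (2, 22). λ = (22 - 18)/(2 - 12) ≡ 4/27 mod 37. 27⁻¹ ≡ 11 (mod 37), so λ ≡ 7.
  x = λ² - 12 - 2 = 49 - 14 ≡ 35; y = λ·(12 - 35) - 18 ≡ 6. → (35, 6)
4P: (35, 6) + (2, 22). λ = (22 - 6)/(2 - 35) ≡ 16/4 mod 37. 4⁻¹ ≡ 28 (mod 37) since 4·28 = 112 ≡ 1, so λ ≡ 4.
  x = λ² - 35 - 2 = 16 - 37 ≡ 16; y = λ·(35 - 16) - 6 ≡ 33. → (16, 33)
5P: (16, 33) + (2, 22). λ = (22 - 33)/(2 - 16) ≡ 26/23 mod 37. 23⁻¹ ≡ 29 (mod 37) since 23·29 = 667 ≡ 1, so λ ≡ 14.
  x = λ² - 16 - 2 = 196 - 18 ≡ 30; y = λ·(16 - 30) - 33 ≡ 30. → (30, 30)
6P: (30, 30) + (2, 22). λ = (22 - 30)/(2 - 30) ≡ 29/9 mod 37. 9⁻¹ ≡ 33 (mod 37), so λ ≡ 32.
  x = λ² - 30 - 2 = 1024 - 32 ≡ 30; y = λ·(30 - 30) - 30 ≡ 7. → (30, 7)
7P: (30, 7) + (2, 22). λ = (22 - 7)/(2 - 30) ≡ 15/9 mod 37. 9⁻¹ ≡ 33 (mod 37), so λ ≡ 14.
  x = λ² - 30 - 2 = 196 - 32 ≡ 16; y = λ·(30 - 16) - 7 ≡ 4. → (16, 4)
8P: (16, 4) + (2, 22). λ = (22 - 4)/(2 - 16) ≡ 18/23 mod 37. 23⁻¹ ≡ 29 (mod 37), so λ ≡ 4.
  x = λ² - 16 - 2 = 16 - 18 ≡ 35; y = λ·(16 - 35) - 4 ≡ 31. → (35, 31)
9P: (35, 31) + (2, 22). λ = (22 - 31)/(2 - 35) ≡ 28/4 mod 37. 4⁻¹ ≡ 28 (mod 37), so λ ≡ 7.
  x = λ² - 35 - 2 = 49 - 37 ≡ 12; y = λ·(35 - 12) - 31 ≡ 19. → (12, 19)
10P: (12, 19) + (2, 22). λ = (22 - 19)/(2 - 12) ≡ 3/27 mod 37. 27⁻¹ ≡ 11 (mod 37), so λ ≡ 33.
  x = λ² - 12 - 2 = 1089 - 14 ≡ 2; y = λ·(12 - 2) - 19 ≡ 15. → (2, 15)
11P: (2, 15) + (2, 22): same x and y₁ ≡ -y₂, so the sum is the point at infinity.
11P = the point at infinity, so the order is 11.

11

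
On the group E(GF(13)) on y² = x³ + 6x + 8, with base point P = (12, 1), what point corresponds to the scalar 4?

Double-and-add on 4 = (100)₂. Start with P = (12, 1) for the leading 1-bit.
double: tangent at (12, 1): λ = (3·12² + 6)/(2·1) ≡ 9/2. 2⁻¹ ≡ 7 (mod 13), so λ ≡ 9·7 ≡ 11.
  x = λ² - 12 - 12 = 121 - 24 ≡ 6; y = λ·(12 - 6) - 1 ≡ 0. → (6, 0)
double: (6, 0) + (6, 0): same x and y₁ ≡ -y₂, so the sum is 𝒪.

O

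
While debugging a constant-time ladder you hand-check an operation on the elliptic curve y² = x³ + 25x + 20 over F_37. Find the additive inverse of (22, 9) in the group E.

(22, 28)

-(22, 9) = (22, -9 mod 37) = (22, 28).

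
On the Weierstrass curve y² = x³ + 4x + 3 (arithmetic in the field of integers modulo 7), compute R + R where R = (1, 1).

tangent at (1, 1): λ = (3·1² + 4)/(2·1) ≡ 0/2. 2⁻¹ ≡ 4 (mod 7) since 2·4 = 8 ≡ 1, so λ ≡ 0·4 ≡ 0.
  x = λ² - 1 - 1 = 0 - 2 ≡ 5; y = λ·(1 - 5) - 1 ≡ 6. → (5, 6)

(5, 6)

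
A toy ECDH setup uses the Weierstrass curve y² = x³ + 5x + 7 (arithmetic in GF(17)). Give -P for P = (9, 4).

(9, 13)

-(9, 4) = (9, -4 mod 17) = (9, 13).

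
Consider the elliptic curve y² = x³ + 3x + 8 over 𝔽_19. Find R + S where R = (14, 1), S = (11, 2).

(14, 1) + (11, 2). λ = (2 - 1)/(11 - 14) ≡ 1/16 mod 19. 16⁻¹ ≡ 6 (mod 19), so λ ≡ 6.
  x = λ² - 14 - 11 = 36 - 25 ≡ 11; y = λ·(14 - 11) - 1 ≡ 17. → (11, 17)

(11, 17)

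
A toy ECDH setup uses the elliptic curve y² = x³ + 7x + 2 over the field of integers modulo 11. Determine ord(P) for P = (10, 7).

7

2P: tangent at (10, 7): λ = (3·10² + 7)/(2·7) ≡ 10/3. 3⁻¹ ≡ 4 (mod 11), so λ ≡ 10·4 ≡ 7.
  x = λ² - 10 - 10 = 49 - 20 ≡ 7; y = λ·(10 - 7) - 7 ≡ 3. → (7, 3)
3P: (7, 3) + (10, 7). λ = (7 - 3)/(10 - 7) ≡ 4/3 mod 11. 3⁻¹ ≡ 4 (mod 11), so λ ≡ 5.
  x = λ² - 7 - 10 = 25 - 17 ≡ 8; y = λ·(7 - 8) - 3 ≡ 3. → (8, 3)
4P: (8, 3) + (10, 7). λ = (7 - 3)/(10 - 8) ≡ 4/2 mod 11. 2⁻¹ ≡ 6 (mod 11) since 2·6 = 12 ≡ 1, so λ ≡ 2.
  x = λ² - 8 - 10 = 4 - 18 ≡ 8; y = λ·(8 - 8) - 3 ≡ 8. → (8, 8)
5P: (8, 8) + (10, 7). λ = (7 - 8)/(10 - 8) ≡ 10/2 mod 11. 2⁻¹ ≡ 6 (mod 11), so λ ≡ 5.
  x = λ² - 8 - 10 = 25 - 18 ≡ 7; y = λ·(8 - 7) - 8 ≡ 8. → (7, 8)
6P: (7, 8) + (10, 7). λ = (7 - 8)/(10 - 7) ≡ 10/3 mod 11. 3⁻¹ ≡ 4 (mod 11), so λ ≡ 7.
  x = λ² - 7 - 10 = 49 - 17 ≡ 10; y = λ·(7 - 10) - 8 ≡ 4. → (10, 4)
7P: (10, 4) + (10, 7): same x and y₁ ≡ -y₂, so the sum is the point at infinity.
7P = the point at infinity, so the order is 7.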